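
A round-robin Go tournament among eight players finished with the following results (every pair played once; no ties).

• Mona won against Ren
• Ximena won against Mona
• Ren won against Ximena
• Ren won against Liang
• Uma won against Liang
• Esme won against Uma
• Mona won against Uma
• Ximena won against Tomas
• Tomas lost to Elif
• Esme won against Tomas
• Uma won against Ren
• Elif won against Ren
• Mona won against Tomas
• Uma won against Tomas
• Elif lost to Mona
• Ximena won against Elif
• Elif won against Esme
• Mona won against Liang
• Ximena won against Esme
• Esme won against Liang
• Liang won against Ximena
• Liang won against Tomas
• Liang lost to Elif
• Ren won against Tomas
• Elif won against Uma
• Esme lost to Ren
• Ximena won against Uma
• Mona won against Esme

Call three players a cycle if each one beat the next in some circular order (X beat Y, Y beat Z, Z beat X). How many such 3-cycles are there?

8

Win totals: Ren 4, Esme 3, Liang 2, Mona 6, Elif 5, Uma 3, Ximena 5, Tomas 0.
A player with w wins dominates both others in C(w,2) triples; summing gives 6 + 3 + 1 + 15 + 10 + 3 + 10 + 0 = 48 transitive triples.
Total triples C(8,3) = 56, so cyclic triples = 56 − 48 = 8.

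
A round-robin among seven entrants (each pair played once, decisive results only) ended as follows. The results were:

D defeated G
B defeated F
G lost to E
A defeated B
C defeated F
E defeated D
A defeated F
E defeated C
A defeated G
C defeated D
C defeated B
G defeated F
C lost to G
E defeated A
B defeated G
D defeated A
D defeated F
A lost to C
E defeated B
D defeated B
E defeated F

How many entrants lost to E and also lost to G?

E beat: A, B, C, D, F, G.
G beat: C, F.
Both beat: C, F — 2.

2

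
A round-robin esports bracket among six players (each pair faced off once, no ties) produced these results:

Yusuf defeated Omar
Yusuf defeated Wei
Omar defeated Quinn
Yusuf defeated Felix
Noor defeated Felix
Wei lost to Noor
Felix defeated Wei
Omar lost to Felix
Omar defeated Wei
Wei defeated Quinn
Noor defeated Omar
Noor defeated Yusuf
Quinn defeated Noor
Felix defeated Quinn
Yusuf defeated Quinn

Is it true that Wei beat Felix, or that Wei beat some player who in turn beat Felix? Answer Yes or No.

Wei did not beat Felix directly.
Wei beat Quinn, but each of them lost to Felix. No two-step path.

No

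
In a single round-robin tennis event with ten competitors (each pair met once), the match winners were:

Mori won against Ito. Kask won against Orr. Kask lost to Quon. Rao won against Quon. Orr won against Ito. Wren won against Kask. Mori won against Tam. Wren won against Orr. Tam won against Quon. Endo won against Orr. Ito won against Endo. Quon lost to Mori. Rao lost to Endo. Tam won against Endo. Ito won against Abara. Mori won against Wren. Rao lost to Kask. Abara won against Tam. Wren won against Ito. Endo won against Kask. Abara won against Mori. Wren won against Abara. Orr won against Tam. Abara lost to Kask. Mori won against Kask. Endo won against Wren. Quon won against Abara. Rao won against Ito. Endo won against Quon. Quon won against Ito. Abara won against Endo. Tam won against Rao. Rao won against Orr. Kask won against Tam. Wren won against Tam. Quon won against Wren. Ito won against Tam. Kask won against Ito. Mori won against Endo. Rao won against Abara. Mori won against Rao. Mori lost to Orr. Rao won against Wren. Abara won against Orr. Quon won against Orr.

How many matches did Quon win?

Quon's results: beat Wren, Kask, Abara, Ito, Orr; lost to Rao, Mori, Endo, Tam.
That is 5 wins.

5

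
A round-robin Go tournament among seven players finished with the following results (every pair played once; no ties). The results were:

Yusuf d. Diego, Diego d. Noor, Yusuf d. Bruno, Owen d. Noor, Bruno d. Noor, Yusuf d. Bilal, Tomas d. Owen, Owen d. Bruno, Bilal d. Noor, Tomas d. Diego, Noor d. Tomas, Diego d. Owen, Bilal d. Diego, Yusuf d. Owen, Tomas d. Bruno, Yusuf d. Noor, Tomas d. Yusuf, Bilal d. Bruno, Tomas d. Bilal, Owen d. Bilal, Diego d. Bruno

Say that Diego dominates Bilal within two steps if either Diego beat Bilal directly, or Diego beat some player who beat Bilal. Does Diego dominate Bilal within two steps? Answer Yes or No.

Diego did not beat Bilal directly.
Diego beat Owen, Bruno, Noor. Of those, Owen beat Bilal.

Yes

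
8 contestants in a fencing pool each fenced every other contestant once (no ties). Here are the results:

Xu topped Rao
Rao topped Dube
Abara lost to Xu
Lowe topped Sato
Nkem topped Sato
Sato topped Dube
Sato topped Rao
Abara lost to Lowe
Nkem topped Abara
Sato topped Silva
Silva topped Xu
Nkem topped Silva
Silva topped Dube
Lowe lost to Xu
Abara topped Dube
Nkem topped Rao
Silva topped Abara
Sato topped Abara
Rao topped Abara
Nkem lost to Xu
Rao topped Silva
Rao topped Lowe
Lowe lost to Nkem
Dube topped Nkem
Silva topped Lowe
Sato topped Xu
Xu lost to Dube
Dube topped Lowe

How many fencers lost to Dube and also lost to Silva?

2

Dube beat: Nkem, Xu, Lowe.
Silva beat: Abara, Xu, Lowe, Dube.
Both beat: Xu, Lowe — 2.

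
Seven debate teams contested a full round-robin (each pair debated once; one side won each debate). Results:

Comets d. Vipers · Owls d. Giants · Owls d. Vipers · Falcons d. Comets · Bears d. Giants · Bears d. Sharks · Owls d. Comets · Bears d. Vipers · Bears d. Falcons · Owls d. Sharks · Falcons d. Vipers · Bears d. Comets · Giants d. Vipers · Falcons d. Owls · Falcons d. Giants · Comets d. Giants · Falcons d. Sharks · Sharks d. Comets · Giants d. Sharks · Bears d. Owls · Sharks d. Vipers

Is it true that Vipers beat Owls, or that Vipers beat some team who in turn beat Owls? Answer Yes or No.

No

Vipers did not beat Owls directly.
Vipers beat no one, so there is no intermediate team.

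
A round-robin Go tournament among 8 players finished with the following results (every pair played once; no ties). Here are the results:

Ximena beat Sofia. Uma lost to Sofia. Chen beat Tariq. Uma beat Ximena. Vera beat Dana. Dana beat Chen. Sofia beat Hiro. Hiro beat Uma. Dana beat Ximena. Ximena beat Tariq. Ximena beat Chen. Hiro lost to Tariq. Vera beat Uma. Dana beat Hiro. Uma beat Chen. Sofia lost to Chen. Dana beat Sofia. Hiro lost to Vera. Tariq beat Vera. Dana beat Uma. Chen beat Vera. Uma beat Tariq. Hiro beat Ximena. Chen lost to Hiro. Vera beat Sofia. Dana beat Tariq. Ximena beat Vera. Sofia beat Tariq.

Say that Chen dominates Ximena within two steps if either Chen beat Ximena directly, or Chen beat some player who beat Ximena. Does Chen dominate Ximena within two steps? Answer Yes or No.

No

Chen did not beat Ximena directly.
Chen beat Sofia, Vera, Tariq, but each of them lost to Ximena. No two-step path.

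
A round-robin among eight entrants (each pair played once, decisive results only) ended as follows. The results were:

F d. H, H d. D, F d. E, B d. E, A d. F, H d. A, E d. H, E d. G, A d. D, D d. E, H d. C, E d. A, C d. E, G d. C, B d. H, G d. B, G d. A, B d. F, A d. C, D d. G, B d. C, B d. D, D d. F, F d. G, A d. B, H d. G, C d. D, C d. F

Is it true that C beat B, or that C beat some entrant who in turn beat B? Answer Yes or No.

C did not beat B directly.
C beat D, E, F, but each of them lost to B. No two-step path.

No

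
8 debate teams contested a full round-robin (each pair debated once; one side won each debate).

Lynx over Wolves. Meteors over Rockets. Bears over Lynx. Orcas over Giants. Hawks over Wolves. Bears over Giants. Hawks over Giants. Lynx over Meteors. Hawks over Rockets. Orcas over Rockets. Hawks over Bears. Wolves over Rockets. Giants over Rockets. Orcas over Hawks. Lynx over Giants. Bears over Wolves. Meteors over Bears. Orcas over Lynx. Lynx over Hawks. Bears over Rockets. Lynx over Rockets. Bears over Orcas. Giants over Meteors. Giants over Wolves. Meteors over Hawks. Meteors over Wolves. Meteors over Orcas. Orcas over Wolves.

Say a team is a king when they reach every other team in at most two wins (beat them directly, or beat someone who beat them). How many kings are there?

5

Bears reaches everyone (king).
Rockets cannot reach Bears, Meteors, Hawks, Wolves, Lynx, Giants, Orcas in two steps.
Meteors reaches everyone (king).
Hawks reaches everyone (king).
Wolves cannot reach Bears, Meteors, Hawks, Lynx, Giants, Orcas in two steps.
Lynx reaches everyone (king).
Giants cannot reach Lynx in two steps.
Orcas reaches everyone (king).
Kings: Bears, Meteors, Hawks, Lynx, Orcas — 5.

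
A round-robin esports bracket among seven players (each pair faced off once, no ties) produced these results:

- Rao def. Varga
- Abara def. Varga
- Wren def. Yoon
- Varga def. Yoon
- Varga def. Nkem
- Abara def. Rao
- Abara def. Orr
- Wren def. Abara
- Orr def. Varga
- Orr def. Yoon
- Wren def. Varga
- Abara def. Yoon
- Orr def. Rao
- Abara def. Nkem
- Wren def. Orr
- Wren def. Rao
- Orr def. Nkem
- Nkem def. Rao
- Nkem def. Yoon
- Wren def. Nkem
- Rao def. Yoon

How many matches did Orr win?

4

Orr's results: beat Nkem, Varga, Yoon, Rao; lost to Abara, Wren.
That is 4 wins.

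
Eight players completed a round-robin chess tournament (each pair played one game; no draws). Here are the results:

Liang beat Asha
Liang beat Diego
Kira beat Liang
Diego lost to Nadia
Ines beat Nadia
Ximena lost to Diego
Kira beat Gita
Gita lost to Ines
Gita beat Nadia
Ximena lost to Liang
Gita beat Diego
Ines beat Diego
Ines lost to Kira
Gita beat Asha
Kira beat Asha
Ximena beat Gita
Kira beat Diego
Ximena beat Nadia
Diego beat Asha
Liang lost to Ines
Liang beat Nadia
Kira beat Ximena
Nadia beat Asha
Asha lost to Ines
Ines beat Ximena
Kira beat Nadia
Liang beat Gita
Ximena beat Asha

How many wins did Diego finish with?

2

Diego's results: beat Ximena, Asha; lost to Ines, Nadia, Gita, Liang, Kira.
That is 2 wins.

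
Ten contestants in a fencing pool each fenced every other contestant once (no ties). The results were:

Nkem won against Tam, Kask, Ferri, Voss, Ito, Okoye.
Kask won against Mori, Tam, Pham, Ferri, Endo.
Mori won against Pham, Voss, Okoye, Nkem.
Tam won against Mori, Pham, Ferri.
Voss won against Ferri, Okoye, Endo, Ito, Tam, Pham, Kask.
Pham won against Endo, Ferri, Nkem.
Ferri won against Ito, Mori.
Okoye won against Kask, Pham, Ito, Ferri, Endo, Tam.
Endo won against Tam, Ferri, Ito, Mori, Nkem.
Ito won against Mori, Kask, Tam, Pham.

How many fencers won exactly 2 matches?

Win totals: Pham 3, Endo 5, Ferri 2, Tam 3, Okoye 6, Ito 4, Mori 4, Voss 7, Nkem 6, Kask 5.
Exactly 2: Ferri — 1 fencer.

1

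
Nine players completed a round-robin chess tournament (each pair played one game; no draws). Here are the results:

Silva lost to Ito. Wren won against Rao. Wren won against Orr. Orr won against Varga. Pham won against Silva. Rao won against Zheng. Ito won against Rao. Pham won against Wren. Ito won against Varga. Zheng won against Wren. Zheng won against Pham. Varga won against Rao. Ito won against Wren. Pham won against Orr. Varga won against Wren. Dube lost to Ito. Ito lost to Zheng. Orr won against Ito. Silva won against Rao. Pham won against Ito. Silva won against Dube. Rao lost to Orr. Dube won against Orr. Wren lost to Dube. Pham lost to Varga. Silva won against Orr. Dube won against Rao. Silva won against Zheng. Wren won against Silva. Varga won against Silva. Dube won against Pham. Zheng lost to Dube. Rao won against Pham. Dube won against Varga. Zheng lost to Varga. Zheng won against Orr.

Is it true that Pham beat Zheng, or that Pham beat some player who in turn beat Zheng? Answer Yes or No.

Yes

Pham did not beat Zheng directly.
Pham beat Silva, Wren, Ito, Orr. Of those, Silva beat Zheng.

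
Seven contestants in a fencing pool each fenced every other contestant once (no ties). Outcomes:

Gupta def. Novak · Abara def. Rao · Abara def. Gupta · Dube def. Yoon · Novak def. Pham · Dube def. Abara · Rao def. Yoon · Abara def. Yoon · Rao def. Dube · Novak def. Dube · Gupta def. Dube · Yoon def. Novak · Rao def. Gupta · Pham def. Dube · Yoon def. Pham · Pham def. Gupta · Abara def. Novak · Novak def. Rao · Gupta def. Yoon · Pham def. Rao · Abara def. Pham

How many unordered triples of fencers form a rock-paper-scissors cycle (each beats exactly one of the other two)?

Win totals: Gupta 3, Yoon 2, Pham 3, Rao 3, Abara 5, Dube 2, Novak 3.
A fencer with w wins dominates both others in C(w,2) triples; summing gives 3 + 1 + 3 + 3 + 10 + 1 + 3 = 24 transitive triples.
Total triples C(7,3) = 35, so cyclic triples = 35 − 24 = 11.

11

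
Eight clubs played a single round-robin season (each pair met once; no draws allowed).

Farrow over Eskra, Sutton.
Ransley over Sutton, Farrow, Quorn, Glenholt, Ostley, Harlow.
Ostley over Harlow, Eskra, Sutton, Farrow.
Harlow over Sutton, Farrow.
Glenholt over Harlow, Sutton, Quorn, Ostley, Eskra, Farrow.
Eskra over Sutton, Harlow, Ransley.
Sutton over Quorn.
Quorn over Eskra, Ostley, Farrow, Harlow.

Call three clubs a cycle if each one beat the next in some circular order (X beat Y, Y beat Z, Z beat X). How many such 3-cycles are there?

9

Win totals: Quorn 4, Glenholt 6, Eskra 3, Ostley 4, Sutton 1, Ransley 6, Farrow 2, Harlow 2.
A club with w wins dominates both others in C(w,2) triples; summing gives 6 + 15 + 3 + 6 + 0 + 15 + 1 + 1 = 47 transitive triples.
Total triples C(8,3) = 56, so cyclic triples = 56 − 47 = 9.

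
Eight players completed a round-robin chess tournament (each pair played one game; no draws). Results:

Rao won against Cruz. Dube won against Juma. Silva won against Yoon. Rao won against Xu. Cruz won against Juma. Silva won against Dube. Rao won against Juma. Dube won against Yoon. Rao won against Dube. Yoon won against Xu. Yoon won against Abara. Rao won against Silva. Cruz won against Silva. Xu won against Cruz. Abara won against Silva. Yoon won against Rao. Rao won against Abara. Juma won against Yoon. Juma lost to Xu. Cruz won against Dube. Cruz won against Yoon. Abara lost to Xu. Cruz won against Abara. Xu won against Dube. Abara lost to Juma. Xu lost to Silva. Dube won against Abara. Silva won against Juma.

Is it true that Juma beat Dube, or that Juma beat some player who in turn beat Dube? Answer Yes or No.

Juma did not beat Dube directly.
Juma beat Abara, Yoon, but each of them lost to Dube. No two-step path.

No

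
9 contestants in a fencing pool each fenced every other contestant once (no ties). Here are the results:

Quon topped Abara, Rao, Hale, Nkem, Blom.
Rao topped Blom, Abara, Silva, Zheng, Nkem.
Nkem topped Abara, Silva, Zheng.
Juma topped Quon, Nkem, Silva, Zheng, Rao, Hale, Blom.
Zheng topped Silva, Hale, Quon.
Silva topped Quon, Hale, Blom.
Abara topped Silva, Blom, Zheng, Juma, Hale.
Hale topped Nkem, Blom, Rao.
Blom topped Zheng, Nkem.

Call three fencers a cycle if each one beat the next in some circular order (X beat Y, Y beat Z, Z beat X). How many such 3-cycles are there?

Win totals: Juma 7, Abara 5, Nkem 3, Blom 2, Silva 3, Hale 3, Zheng 3, Rao 5, Quon 5.
A fencer with w wins dominates both others in C(w,2) triples; summing gives 21 + 10 + 3 + 1 + 3 + 3 + 3 + 10 + 10 = 64 transitive triples.
Total triples C(9,3) = 84, so cyclic triples = 84 − 64 = 20.

20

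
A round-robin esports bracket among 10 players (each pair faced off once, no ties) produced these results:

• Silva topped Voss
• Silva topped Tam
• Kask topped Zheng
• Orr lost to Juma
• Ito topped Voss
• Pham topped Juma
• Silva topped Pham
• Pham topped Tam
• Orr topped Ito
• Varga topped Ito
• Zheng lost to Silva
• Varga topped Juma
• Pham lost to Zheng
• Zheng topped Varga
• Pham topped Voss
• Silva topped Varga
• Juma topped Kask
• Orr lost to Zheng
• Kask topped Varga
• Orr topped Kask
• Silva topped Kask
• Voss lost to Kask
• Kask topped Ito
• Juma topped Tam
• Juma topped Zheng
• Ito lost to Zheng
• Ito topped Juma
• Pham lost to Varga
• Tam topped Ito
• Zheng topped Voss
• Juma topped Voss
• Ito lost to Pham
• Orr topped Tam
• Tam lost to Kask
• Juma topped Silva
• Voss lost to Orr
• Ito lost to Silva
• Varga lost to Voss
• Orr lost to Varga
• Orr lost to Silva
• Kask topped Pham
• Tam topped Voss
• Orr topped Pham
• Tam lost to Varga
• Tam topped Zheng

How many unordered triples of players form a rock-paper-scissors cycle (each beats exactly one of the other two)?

22

Win totals: Orr 5, Varga 5, Ito 2, Tam 3, Silva 8, Zheng 5, Juma 6, Voss 1, Kask 6, Pham 4.
A player with w wins dominates both others in C(w,2) triples; summing gives 10 + 10 + 1 + 3 + 28 + 10 + 15 + 0 + 15 + 6 = 98 transitive triples.
Total triples C(10,3) = 120, so cyclic triples = 120 − 98 = 22.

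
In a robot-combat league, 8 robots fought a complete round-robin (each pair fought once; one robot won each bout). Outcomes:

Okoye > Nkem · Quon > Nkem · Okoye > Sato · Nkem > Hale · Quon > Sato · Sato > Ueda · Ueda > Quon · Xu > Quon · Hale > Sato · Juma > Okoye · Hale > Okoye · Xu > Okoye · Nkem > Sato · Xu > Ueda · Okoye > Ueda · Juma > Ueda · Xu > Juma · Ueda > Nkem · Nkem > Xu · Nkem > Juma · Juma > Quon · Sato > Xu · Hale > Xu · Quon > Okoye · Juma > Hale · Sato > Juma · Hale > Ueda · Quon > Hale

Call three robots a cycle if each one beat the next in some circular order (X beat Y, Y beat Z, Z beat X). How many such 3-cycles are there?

Win totals: Sato 3, Ueda 2, Hale 4, Nkem 4, Quon 4, Okoye 3, Xu 4, Juma 4.
A robot with w wins dominates both others in C(w,2) triples; summing gives 3 + 1 + 6 + 6 + 6 + 3 + 6 + 6 = 37 transitive triples.
Total triples C(8,3) = 56, so cyclic triples = 56 − 37 = 19.

19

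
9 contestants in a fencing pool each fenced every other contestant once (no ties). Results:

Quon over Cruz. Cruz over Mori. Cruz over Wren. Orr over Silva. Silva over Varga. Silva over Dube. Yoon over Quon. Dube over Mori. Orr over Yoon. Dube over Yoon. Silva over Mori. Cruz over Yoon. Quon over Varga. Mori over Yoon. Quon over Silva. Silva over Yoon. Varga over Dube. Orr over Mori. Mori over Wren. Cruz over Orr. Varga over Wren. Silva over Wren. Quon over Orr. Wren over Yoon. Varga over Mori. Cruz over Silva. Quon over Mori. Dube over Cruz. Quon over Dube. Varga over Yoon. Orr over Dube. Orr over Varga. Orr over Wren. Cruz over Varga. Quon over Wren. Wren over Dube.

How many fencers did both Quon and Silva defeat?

Quon beat: Silva, Mori, Orr, Cruz, Dube, Wren, Varga.
Silva beat: Mori, Dube, Wren, Varga, Yoon.
Both beat: Mori, Dube, Wren, Varga — 4.

4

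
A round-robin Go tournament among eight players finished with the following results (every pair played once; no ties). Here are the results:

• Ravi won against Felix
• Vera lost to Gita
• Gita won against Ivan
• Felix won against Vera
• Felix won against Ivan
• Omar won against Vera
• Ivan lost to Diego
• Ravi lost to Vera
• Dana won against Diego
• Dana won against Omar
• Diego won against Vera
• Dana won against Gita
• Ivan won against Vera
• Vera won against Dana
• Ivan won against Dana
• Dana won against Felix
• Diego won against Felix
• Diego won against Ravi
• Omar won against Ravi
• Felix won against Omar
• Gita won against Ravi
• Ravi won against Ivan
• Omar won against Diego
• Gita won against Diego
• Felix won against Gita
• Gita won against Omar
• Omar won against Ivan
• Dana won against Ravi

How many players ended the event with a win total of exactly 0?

0

Win totals: Ivan 2, Vera 2, Dana 5, Diego 4, Omar 4, Ravi 2, Felix 4, Gita 5.
No player has exactly 0 wins.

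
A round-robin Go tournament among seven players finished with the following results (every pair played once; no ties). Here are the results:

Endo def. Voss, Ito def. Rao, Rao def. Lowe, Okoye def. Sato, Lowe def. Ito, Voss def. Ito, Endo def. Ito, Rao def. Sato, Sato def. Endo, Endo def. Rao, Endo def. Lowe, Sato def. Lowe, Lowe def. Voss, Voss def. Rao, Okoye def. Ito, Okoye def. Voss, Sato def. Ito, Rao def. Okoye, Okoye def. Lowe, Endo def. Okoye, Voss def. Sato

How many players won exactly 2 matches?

Win totals: Voss 3, Sato 3, Ito 1, Lowe 2, Okoye 4, Endo 5, Rao 3.
Exactly 2: Lowe — 1 player.

1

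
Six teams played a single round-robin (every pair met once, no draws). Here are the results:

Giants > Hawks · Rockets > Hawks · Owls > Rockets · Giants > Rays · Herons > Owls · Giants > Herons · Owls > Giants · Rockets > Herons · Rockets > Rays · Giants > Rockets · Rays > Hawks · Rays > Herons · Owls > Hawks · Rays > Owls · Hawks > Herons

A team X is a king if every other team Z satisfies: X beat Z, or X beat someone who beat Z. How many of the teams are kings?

3

Giants reaches everyone (king).
Owls reaches everyone (king).
Rays reaches everyone (king).
Hawks cannot reach Giants, Rays, Rockets in two steps.
Herons cannot reach Rays in two steps.
Rockets cannot reach Giants in two steps.
Kings: Giants, Owls, Rays — 3.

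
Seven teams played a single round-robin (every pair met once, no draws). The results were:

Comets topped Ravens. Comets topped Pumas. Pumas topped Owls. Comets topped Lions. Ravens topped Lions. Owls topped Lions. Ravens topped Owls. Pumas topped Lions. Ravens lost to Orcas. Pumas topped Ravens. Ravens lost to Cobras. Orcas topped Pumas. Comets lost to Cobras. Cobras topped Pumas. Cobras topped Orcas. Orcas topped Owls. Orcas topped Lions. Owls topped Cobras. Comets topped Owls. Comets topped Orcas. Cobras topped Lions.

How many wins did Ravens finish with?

2

Ravens' results: beat Lions, Owls; lost to Comets, Pumas, Orcas, Cobras.
That is 2 wins.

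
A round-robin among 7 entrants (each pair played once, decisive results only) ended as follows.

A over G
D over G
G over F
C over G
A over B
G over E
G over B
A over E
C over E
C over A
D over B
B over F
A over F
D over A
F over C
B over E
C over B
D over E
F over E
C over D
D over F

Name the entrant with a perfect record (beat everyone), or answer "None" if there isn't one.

None

Highest win total is D with 5 (out of 6 possible).
D lost to C, so no entrant went undefeated.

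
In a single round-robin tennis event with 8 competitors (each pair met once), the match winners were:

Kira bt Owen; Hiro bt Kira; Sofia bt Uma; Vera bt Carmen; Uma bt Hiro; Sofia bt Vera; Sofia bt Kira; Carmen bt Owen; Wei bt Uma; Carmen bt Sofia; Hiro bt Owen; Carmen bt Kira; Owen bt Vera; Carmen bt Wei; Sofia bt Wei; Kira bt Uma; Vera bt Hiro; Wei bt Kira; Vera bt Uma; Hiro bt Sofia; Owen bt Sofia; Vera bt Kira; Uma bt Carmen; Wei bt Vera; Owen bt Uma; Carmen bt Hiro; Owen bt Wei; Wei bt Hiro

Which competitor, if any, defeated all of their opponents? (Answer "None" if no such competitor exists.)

Highest win total is Carmen with 5 (out of 7 possible).
Carmen lost to Uma, Vera, so no competitor went undefeated.

None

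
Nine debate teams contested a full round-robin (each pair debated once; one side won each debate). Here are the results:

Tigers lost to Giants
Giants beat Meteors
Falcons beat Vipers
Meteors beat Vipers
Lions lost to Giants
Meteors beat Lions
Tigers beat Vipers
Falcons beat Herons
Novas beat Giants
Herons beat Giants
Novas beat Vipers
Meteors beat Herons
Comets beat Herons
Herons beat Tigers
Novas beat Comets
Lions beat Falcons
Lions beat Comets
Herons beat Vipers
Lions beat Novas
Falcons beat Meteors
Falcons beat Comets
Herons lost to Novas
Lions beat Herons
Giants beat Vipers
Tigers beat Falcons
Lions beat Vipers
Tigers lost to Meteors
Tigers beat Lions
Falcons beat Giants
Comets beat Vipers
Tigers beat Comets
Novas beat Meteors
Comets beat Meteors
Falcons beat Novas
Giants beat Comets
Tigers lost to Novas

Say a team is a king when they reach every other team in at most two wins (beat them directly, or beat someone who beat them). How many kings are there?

6

Tigers reaches everyone (king).
Vipers cannot reach Tigers, Falcons, Herons, Comets, Meteors, Giants, Novas, Lions in two steps.
Falcons reaches everyone (king).
Herons cannot reach Novas in two steps.
Comets cannot reach Falcons, Novas in two steps.
Meteors reaches everyone (king).
Giants reaches everyone (king).
Novas reaches everyone (king).
Lions reaches everyone (king).
Kings: Tigers, Falcons, Meteors, Giants, Novas, Lions — 6.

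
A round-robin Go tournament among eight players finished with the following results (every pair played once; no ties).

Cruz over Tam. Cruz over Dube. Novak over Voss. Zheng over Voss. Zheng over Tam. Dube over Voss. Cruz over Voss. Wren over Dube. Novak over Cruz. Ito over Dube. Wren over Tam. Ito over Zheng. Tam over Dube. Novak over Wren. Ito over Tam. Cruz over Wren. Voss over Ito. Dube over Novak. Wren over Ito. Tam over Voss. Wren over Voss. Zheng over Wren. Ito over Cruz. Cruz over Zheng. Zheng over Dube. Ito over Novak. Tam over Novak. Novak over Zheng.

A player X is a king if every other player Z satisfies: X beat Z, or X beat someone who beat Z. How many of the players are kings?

5

Novak reaches everyone (king).
Wren reaches everyone (king).
Cruz reaches everyone (king).
Zheng cannot reach Cruz in two steps.
Voss cannot reach Wren in two steps.
Dube cannot reach Tam in two steps.
Tam reaches everyone (king).
Ito reaches everyone (king).
Kings: Novak, Wren, Cruz, Tam, Ito — 5.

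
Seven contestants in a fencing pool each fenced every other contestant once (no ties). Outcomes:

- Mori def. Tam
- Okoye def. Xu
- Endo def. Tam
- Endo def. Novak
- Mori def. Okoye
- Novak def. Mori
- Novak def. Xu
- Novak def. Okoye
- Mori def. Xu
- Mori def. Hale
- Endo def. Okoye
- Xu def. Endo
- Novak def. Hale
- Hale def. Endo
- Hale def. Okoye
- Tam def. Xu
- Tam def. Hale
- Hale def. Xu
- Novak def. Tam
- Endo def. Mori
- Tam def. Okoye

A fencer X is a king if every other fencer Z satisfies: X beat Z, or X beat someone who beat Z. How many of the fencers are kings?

3

Tam cannot reach Mori, Novak in two steps.
Okoye cannot reach Tam, Mori, Hale, Novak in two steps.
Xu cannot reach Hale in two steps.
Endo reaches everyone (king).
Mori cannot reach Novak in two steps.
Hale reaches everyone (king).
Novak reaches everyone (king).
Kings: Endo, Hale, Novak — 3.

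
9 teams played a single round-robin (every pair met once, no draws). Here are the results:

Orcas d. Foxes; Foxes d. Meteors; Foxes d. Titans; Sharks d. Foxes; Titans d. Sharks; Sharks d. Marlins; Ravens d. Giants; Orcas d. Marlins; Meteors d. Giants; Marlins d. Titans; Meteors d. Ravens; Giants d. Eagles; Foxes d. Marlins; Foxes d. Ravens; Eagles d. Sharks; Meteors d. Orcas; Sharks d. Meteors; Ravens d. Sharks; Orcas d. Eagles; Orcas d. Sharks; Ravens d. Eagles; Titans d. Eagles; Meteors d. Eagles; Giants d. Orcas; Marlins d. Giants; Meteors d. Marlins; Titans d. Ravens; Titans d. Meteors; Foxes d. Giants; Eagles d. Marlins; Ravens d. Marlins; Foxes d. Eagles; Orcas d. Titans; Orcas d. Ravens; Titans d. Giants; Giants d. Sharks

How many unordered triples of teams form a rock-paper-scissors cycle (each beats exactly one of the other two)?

Win totals: Titans 5, Giants 3, Ravens 4, Marlins 2, Sharks 3, Orcas 6, Foxes 6, Eagles 2, Meteors 5.
A team with w wins dominates both others in C(w,2) triples; summing gives 10 + 3 + 6 + 1 + 3 + 15 + 15 + 1 + 10 = 64 transitive triples.
Total triples C(9,3) = 84, so cyclic triples = 84 − 64 = 20.

20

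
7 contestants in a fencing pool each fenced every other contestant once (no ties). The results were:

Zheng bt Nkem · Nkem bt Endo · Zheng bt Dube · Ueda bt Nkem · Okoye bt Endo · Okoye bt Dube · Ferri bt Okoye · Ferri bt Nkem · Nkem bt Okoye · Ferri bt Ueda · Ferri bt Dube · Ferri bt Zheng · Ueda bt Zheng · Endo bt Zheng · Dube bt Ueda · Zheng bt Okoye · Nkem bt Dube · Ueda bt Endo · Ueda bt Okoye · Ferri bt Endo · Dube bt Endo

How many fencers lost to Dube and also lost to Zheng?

Dube beat: Endo, Ueda.
Zheng beat: Nkem, Okoye, Dube.
No one was beaten by both.

0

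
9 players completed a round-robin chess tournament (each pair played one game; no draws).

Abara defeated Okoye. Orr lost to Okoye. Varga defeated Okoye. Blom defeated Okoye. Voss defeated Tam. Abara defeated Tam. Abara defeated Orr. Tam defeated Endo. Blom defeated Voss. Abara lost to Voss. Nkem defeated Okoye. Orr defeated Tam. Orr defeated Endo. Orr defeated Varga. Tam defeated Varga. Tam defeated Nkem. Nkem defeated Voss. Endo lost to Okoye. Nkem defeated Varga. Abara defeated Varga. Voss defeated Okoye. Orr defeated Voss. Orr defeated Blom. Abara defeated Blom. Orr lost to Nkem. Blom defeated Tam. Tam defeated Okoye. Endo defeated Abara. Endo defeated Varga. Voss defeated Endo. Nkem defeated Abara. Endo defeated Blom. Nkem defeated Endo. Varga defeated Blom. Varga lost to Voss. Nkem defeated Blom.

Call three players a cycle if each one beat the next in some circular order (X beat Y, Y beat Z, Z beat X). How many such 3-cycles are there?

Win totals: Abara 5, Endo 3, Blom 3, Voss 5, Varga 2, Okoye 2, Nkem 7, Tam 4, Orr 5.
A player with w wins dominates both others in C(w,2) triples; summing gives 10 + 3 + 3 + 10 + 1 + 1 + 21 + 6 + 10 = 65 transitive triples.
Total triples C(9,3) = 84, so cyclic triples = 84 − 65 = 19.

19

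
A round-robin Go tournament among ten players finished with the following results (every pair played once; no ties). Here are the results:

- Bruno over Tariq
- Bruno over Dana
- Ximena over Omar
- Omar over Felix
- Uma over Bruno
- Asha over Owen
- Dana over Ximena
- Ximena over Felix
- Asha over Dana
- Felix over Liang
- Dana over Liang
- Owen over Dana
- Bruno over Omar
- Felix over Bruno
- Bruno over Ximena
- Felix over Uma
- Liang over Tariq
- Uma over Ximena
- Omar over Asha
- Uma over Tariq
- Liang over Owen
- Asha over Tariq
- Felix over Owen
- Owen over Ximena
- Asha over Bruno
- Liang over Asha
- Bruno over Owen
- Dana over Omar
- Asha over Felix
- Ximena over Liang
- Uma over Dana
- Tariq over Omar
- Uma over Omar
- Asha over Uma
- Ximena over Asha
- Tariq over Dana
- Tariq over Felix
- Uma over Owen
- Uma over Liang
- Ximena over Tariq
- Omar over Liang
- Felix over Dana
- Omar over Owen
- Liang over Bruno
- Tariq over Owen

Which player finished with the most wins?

Uma

Win totals: Bruno 5, Liang 4, Asha 6, Uma 7, Ximena 5, Dana 3, Omar 4, Owen 2, Tariq 4, Felix 5.
Uma leads with 7 wins (next highest: 6).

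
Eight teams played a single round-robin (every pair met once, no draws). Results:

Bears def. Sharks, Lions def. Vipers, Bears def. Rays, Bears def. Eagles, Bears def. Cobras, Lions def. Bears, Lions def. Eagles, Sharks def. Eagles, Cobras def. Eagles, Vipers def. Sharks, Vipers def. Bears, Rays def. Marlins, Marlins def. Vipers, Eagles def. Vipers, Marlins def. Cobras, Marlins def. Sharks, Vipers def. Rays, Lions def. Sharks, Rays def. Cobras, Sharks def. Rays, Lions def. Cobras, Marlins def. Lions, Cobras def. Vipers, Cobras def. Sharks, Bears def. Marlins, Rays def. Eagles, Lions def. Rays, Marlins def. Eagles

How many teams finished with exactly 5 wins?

2

Win totals: Marlins 5, Eagles 1, Lions 6, Rays 3, Vipers 3, Cobras 3, Bears 5, Sharks 2.
Exactly 5: Marlins, Bears — 2 teams.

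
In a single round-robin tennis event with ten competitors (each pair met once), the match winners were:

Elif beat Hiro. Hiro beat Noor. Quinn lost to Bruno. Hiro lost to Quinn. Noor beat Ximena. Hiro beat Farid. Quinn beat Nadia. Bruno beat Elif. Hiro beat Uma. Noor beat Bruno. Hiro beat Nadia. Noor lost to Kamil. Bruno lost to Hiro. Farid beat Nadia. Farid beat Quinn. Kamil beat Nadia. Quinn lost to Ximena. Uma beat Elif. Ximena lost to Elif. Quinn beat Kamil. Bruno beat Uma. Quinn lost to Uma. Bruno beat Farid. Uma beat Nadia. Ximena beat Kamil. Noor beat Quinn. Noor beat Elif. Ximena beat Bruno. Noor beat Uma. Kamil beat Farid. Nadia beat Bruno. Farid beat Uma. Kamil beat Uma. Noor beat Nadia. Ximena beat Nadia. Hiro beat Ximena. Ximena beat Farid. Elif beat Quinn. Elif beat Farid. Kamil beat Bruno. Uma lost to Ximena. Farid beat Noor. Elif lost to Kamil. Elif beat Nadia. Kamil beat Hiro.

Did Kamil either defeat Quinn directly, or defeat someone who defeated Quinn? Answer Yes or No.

Yes

Kamil did not beat Quinn directly.
Kamil beat Nadia, Farid, Hiro, Bruno, Noor, Uma, Elif. Of those, Farid beat Quinn.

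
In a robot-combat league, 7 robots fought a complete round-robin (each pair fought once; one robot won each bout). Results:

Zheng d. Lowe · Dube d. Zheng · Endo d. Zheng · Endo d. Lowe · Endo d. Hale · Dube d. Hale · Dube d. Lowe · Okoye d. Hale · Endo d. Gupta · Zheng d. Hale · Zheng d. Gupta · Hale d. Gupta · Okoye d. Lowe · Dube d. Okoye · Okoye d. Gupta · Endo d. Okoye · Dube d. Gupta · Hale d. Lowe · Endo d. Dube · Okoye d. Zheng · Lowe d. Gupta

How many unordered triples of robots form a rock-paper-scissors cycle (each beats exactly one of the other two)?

0

Win totals: Gupta 0, Zheng 3, Dube 5, Okoye 4, Hale 2, Endo 6, Lowe 1.
A robot with w wins dominates both others in C(w,2) triples; summing gives 0 + 3 + 10 + 6 + 1 + 15 + 0 = 35 transitive triples.
Total triples C(7,3) = 35, so cyclic triples = 35 − 35 = 0.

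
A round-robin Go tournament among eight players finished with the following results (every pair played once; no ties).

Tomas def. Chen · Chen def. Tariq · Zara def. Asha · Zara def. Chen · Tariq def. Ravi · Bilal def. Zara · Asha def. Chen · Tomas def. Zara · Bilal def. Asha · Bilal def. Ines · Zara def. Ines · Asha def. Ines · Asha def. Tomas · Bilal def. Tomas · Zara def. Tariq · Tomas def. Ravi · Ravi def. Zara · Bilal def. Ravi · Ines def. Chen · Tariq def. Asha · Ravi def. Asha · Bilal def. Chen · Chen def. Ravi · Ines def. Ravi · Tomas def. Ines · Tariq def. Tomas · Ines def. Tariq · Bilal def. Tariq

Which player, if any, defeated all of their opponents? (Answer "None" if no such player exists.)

Bilal

Bilal has 7 wins out of 7 opponents — a perfect record.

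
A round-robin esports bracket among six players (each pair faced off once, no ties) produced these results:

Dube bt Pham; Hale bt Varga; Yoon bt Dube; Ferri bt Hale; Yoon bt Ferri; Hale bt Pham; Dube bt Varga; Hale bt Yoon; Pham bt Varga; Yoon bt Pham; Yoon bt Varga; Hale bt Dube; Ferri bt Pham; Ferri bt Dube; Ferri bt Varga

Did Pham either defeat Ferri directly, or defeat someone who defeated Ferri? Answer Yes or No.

Pham did not beat Ferri directly.
Pham beat Varga, but each of them lost to Ferri. No two-step path.

No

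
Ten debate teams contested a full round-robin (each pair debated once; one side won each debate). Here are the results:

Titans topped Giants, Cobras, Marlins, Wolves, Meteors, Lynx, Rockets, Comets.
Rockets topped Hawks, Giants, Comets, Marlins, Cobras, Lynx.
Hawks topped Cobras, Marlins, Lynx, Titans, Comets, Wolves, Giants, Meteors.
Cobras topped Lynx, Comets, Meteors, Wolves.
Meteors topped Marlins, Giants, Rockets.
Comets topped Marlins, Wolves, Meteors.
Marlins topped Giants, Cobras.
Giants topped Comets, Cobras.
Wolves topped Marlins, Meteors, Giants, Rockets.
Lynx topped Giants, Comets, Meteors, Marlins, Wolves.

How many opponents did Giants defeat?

Giants' results: beat Comets, Cobras; lost to Meteors, Marlins, Rockets, Wolves, Hawks, Titans, Lynx.
That is 2 wins.

2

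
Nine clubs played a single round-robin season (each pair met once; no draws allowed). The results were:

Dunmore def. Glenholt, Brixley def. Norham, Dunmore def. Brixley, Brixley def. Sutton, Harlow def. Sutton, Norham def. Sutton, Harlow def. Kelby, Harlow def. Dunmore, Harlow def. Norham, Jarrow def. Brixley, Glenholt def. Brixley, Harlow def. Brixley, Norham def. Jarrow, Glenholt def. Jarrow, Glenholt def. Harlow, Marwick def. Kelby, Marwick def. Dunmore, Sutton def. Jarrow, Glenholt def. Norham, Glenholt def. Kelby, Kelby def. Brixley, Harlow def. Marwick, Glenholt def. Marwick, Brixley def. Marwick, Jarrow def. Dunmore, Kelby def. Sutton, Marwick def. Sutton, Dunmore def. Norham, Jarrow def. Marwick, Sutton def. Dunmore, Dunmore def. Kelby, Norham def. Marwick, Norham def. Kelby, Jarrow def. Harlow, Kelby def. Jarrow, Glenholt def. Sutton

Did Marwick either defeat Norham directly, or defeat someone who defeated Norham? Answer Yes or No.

Yes

Marwick did not beat Norham directly.
Marwick beat Kelby, Sutton, Dunmore. Of those, Dunmore beat Norham.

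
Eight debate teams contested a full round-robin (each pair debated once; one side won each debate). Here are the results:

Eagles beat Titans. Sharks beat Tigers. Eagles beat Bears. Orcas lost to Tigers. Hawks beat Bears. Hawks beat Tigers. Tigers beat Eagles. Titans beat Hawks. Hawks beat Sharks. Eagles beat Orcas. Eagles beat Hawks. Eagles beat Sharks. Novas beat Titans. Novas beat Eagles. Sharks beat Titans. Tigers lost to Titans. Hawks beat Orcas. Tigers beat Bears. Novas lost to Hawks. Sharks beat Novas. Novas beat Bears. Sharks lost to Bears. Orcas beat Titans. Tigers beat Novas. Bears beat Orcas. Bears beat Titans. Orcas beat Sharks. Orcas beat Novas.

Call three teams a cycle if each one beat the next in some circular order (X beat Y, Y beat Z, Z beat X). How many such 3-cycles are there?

Win totals: Tigers 4, Eagles 5, Titans 2, Novas 3, Bears 3, Orcas 3, Hawks 5, Sharks 3.
A team with w wins dominates both others in C(w,2) triples; summing gives 6 + 10 + 1 + 3 + 3 + 3 + 10 + 3 = 39 transitive triples.
Total triples C(8,3) = 56, so cyclic triples = 56 − 39 = 17.

17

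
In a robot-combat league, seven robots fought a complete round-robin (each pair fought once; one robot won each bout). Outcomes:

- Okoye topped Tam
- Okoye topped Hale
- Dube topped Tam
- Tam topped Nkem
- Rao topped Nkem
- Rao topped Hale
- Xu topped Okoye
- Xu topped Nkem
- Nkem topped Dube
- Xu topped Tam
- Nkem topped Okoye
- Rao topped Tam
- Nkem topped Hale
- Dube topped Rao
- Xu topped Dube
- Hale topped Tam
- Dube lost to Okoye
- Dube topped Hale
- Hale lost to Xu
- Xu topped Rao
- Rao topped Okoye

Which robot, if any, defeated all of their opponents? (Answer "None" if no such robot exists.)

Xu

Xu has 6 wins out of 6 opponents — a perfect record.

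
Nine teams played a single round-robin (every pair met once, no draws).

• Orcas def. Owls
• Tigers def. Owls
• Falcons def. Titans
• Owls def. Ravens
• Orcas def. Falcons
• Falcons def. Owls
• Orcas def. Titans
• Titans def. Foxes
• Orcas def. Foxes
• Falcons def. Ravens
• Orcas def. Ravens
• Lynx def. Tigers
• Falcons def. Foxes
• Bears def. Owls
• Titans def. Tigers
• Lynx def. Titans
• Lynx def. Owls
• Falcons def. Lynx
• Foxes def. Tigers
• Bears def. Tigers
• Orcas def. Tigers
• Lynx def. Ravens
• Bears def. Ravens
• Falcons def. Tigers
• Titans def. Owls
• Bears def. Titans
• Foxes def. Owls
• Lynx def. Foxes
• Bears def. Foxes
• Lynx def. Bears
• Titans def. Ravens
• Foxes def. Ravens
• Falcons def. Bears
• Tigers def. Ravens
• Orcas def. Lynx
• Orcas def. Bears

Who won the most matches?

Win totals: Titans 4, Lynx 6, Bears 5, Foxes 3, Ravens 0, Tigers 2, Orcas 8, Falcons 7, Owls 1.
Orcas leads with 8 wins (next highest: 7).

Orcas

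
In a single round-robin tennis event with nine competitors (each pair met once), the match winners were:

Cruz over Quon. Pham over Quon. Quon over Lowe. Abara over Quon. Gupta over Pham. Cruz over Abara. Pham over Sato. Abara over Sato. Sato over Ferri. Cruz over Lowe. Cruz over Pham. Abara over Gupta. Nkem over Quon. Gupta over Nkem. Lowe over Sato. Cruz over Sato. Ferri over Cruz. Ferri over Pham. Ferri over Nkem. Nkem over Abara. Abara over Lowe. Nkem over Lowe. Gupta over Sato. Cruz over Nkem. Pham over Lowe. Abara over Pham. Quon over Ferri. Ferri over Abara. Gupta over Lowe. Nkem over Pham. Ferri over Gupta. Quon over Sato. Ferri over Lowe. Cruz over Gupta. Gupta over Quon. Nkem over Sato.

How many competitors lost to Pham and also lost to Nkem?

Pham beat: Sato, Lowe, Quon.
Nkem beat: Abara, Sato, Pham, Lowe, Quon.
Both beat: Sato, Lowe, Quon — 3.

3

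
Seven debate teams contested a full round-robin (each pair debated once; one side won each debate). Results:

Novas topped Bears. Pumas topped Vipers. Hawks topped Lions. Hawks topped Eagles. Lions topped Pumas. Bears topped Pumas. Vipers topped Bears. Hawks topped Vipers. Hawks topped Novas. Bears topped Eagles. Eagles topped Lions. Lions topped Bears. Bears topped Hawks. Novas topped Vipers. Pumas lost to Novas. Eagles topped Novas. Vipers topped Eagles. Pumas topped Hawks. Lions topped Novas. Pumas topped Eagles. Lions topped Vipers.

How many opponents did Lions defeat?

4

Lions' results: beat Bears, Vipers, Pumas, Novas; lost to Eagles, Hawks.
That is 4 wins.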